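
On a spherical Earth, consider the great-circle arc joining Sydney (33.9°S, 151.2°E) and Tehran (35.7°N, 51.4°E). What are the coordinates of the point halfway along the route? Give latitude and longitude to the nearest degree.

≈ 1°N, 102°E

Convert each endpoint to a unit vector on the sphere (x = cos φ cos λ, y = cos φ sin λ, z = sin φ).
The central angle between the endpoints is δ = arccos(p₁·p₂) ≈ 2.027 rad (116.1°).
Interpolate at f = 1/2 with slerp weights a = sin((1−f)δ)/sin δ ≈ 0.945, b = sin(fδ)/sin δ ≈ 0.945.
p = a·p₁ + b·p₂ ≈ (-0.209, 0.978, 0.024); φ = arcsin(p_z) ≈ 1.40°, λ = atan2(p_y, p_x) ≈ 102.04°.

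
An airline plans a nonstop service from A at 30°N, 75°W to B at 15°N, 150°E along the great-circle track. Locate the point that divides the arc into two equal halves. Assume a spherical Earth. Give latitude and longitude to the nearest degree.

≈ 47°N, 150°W

Write both endpoints as unit vectors p₁, p₂ with components (cos φ cos λ, cos φ sin λ, sin φ).
The central angle between the endpoints is δ = arccos(p₁·p₂) ≈ 2.051 rad (117.5°).
Interpolate at f = 1/2 with slerp weights a = sin((1−f)δ)/sin δ ≈ 0.964, b = sin(fδ)/sin δ ≈ 0.964.
p = a·p₁ + b·p₂ ≈ (-0.590, -0.341, 0.732); φ = arcsin(p_z) ≈ 47.02°, λ = atan2(p_y, p_x) ≈ -150.00°.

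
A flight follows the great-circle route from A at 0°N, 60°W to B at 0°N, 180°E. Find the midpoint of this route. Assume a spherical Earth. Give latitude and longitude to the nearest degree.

≈ 0°N, 120°W

Write both endpoints as unit vectors p₁, p₂ with components (cos φ cos λ, cos φ sin λ, sin φ).
The central angle between the endpoints is δ = arccos(p₁·p₂) ≈ 2.094 rad (120.0°).
Interpolate at f = 1/2 with slerp weights a = sin((1−f)δ)/sin δ ≈ 1.000, b = sin(fδ)/sin δ ≈ 1.000.
p = a·p₁ + b·p₂ ≈ (-0.500, -0.866, 0.000); φ = arcsin(p_z) ≈ 0.00°, λ = atan2(p_y, p_x) ≈ -120.00°.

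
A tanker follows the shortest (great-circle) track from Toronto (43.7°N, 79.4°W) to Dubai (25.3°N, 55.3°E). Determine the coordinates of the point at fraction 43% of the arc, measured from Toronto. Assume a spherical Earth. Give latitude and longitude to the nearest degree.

≈ 62°N, 11°W

From cos δ = sin φ₁ sin φ₂ + cos φ₁ cos φ₂ cos Δλ, the central angle is δ ≈ 1.736 rad (99.5°).
Interpolate at f = 0.43 with slerp weights a = sin((1−f)δ)/sin δ ≈ 0.847, b = sin(fδ)/sin δ ≈ 0.688.
p = a·p₁ + b·p₂ ≈ (0.467, -0.090, 0.880); φ = arcsin(p_z) ≈ 61.60°, λ = atan2(p_y, p_x) ≈ -10.96°.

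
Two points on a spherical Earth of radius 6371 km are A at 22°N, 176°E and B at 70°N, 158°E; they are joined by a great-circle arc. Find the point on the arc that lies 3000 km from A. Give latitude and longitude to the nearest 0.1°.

≈ 48.6°N, 170.5°E

Convert each endpoint to a unit vector on the sphere (x = cos φ cos λ, y = cos φ sin λ, z = sin φ).
The central angle between the endpoints is δ = arccos(p₁·p₂) ≈ 0.858 rad (49.2°). The total great-circle distance is δ·R ≈ 0.858 × 6371 ≈ 5469 km, so the target fraction is f = 3000/5469 ≈ 0.549.
Interpolate at f ≈ 0.549 with slerp weights a = sin((1−f)δ)/sin δ ≈ 0.499, b = sin(fδ)/sin δ ≈ 0.599.
p = a·p₁ + b·p₂ ≈ (-0.652, 0.109, 0.750); φ = arcsin(p_z) ≈ 48.62°, λ = atan2(p_y, p_x) ≈ 170.50°.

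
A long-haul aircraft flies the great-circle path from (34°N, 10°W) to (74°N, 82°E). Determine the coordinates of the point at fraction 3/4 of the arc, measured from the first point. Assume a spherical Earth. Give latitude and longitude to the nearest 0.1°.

≈ (71.0°N, 33.3°E)

The haversine formula gives a central angle δ ≈ 1.013 rad (58.0°) between the endpoints.
Interpolate at f = 3/4 with slerp weights a = sin((1−f)δ)/sin δ ≈ 0.295, b = sin(fδ)/sin δ ≈ 0.812.
p = a·p₁ + b·p₂ ≈ (0.272, 0.179, 0.945); φ = arcsin(p_z) ≈ 70.98°, λ = atan2(p_y, p_x) ≈ 33.34°.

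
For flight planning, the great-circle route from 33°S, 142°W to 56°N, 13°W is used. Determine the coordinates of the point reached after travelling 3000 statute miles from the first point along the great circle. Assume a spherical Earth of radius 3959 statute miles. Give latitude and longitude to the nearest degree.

≈ 2°N, 115°W

Write both endpoints as unit vectors p₁, p₂ with components (cos φ cos λ, cos φ sin λ, sin φ).
The central angle between the endpoints is δ = arccos(p₁·p₂) ≈ 2.414 rad (138.3°). The total great-circle distance is δ·R ≈ 2.414 × 3959 ≈ 9556 mi, so the target fraction is f = 3000/9556 ≈ 0.314.
Interpolate at f ≈ 0.314 with slerp weights a = sin((1−f)δ)/sin δ ≈ 1.498, b = sin(fδ)/sin δ ≈ 1.033.
p = a·p₁ + b·p₂ ≈ (-0.427, -0.903, 0.041); φ = arcsin(p_z) ≈ 2.34°, λ = atan2(p_y, p_x) ≈ -115.30°.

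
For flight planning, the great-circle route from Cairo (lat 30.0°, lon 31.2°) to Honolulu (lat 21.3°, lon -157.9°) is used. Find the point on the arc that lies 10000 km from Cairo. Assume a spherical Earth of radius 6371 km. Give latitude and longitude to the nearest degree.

≈ lat 58°, lon -170°

Convert each endpoint to a unit vector on the sphere (x = cos φ cos λ, y = cos φ sin λ, z = sin φ).
The central angle between the endpoints is δ = arccos(p₁·p₂) ≈ 2.233 rad (128.0°). The total great-circle distance is δ·R ≈ 2.233 × 6371 ≈ 14228 km, so the target fraction is f = 10000/14228 ≈ 0.703.
Interpolate at f ≈ 0.703 with slerp weights a = sin((1−f)δ)/sin δ ≈ 0.781, b = sin(fδ)/sin δ ≈ 1.268.
p = a·p₁ + b·p₂ ≈ (-0.516, -0.094, 0.851); φ = arcsin(p_z) ≈ 58.36°, λ = atan2(p_y, p_x) ≈ -169.67°.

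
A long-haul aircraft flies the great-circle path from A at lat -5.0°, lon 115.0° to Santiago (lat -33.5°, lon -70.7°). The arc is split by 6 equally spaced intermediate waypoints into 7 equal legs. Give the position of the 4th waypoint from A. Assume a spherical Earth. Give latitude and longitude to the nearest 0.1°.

≈ lat -81.3°, lon 174.5°

The haversine formula gives a central angle δ ≈ 2.463 rad (141.1°) between the endpoints.
Interpolate at f = 4/7 with slerp weights a = sin((1−f)δ)/sin δ ≈ 1.386, b = sin(fδ)/sin δ ≈ 1.572.
p = a·p₁ + b·p₂ ≈ (-0.150, 0.015, -0.989); φ = arcsin(p_z) ≈ -81.31°, λ = atan2(p_y, p_x) ≈ 174.48°.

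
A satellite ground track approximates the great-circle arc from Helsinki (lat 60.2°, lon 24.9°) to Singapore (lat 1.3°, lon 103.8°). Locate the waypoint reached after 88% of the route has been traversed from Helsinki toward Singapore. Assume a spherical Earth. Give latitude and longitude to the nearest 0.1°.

Write both endpoints as unit vectors p₁, p₂ with components (cos φ cos λ, cos φ sin λ, sin φ).
The central angle between the endpoints is δ = arccos(p₁·p₂) ≈ 1.455 rad (83.4°).
Interpolate at f = 0.88 with slerp weights a = sin((1−f)δ)/sin δ ≈ 0.175, b = sin(fδ)/sin δ ≈ 0.965.
p = a·p₁ + b·p₂ ≈ (-0.151, 0.973, 0.174); φ = arcsin(p_z) ≈ 10.00°, λ = atan2(p_y, p_x) ≈ 98.83°.

≈ lat 10.0°, lon 98.8°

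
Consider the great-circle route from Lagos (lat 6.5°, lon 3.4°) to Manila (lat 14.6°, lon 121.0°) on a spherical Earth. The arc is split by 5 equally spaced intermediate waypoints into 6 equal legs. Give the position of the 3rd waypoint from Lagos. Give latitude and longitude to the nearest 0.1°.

From cos δ = sin φ₁ sin φ₂ + cos φ₁ cos φ₂ cos Δλ, the central angle is δ ≈ 2.001 rad (114.6°).
Interpolate at f = 3/6 with slerp weights a = sin((1−f)δ)/sin δ ≈ 0.926, b = sin(fδ)/sin δ ≈ 0.926.
p = a·p₁ + b·p₂ ≈ (0.457, 0.823, 0.338); φ = arcsin(p_z) ≈ 19.77°, λ = atan2(p_y, p_x) ≈ 60.95°.

≈ lat 19.8°, lon 61.0°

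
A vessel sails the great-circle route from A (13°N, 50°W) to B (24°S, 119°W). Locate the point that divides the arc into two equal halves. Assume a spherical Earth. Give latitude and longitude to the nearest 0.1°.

≈ (6.7°S, 83.2°W)

Convert each endpoint to a unit vector on the sphere (x = cos φ cos λ, y = cos φ sin λ, z = sin φ).
The central angle between the endpoints is δ = arccos(p₁·p₂) ≈ 1.341 rad (76.9°).
Interpolate at f = 1/2 with slerp weights a = sin((1−f)δ)/sin δ ≈ 0.638, b = sin(fδ)/sin δ ≈ 0.638.
p = a·p₁ + b·p₂ ≈ (0.117, -0.986, -0.116); φ = arcsin(p_z) ≈ -6.66°, λ = atan2(p_y, p_x) ≈ -83.23°.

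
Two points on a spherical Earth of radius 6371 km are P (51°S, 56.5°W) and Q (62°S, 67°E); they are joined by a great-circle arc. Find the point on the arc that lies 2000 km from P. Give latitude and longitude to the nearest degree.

Convert each endpoint to a unit vector on the sphere (x = cos φ cos λ, y = cos φ sin λ, z = sin φ).
The central angle between the endpoints is δ = arccos(p₁·p₂) ≈ 1.020 rad (58.5°). The total great-circle distance is δ·R ≈ 1.020 × 6371 ≈ 6500 km, so the target fraction is f = 2000/6500 ≈ 0.308.
Interpolate at f ≈ 0.308 with slerp weights a = sin((1−f)δ)/sin δ ≈ 0.762, b = sin(fδ)/sin δ ≈ 0.362.
p = a·p₁ + b·p₂ ≈ (0.331, -0.243, -0.912); φ = arcsin(p_z) ≈ -65.75°, λ = atan2(p_y, p_x) ≈ -36.29°.

≈ (66°S, 36°W)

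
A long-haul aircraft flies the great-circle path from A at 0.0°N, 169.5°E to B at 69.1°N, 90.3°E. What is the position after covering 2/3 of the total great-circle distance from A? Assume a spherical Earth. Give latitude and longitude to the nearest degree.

≈ 52°N, 141°E

Convert each endpoint to a unit vector on the sphere (x = cos φ cos λ, y = cos φ sin λ, z = sin φ).
The central angle between the endpoints is δ = arccos(p₁·p₂) ≈ 1.504 rad (86.2°).
Interpolate at f = 2/3 with slerp weights a = sin((1−f)δ)/sin δ ≈ 0.482, b = sin(fδ)/sin δ ≈ 0.845.
p = a·p₁ + b·p₂ ≈ (-0.475, 0.389, 0.789); φ = arcsin(p_z) ≈ 52.11°, λ = atan2(p_y, p_x) ≈ 140.68°.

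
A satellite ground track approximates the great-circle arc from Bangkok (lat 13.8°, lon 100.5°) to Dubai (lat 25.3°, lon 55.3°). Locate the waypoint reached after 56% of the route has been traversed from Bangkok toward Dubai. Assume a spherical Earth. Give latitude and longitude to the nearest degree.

≈ lat 22°, lon 76°

From cos δ = sin φ₁ sin φ₂ + cos φ₁ cos φ₂ cos Δλ, the central angle is δ ≈ 0.766 rad (43.9°).
Interpolate at f = 0.56 with slerp weights a = sin((1−f)δ)/sin δ ≈ 0.477, b = sin(fδ)/sin δ ≈ 0.600.
p = a·p₁ + b·p₂ ≈ (0.224, 0.901, 0.370); φ = arcsin(p_z) ≈ 21.73°, λ = atan2(p_y, p_x) ≈ 76.02°.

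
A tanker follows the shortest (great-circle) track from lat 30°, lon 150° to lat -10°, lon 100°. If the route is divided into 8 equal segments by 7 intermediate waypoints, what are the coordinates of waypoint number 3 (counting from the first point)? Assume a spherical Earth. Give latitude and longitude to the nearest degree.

Convert each endpoint to a unit vector on the sphere (x = cos φ cos λ, y = cos φ sin λ, z = sin φ).
The central angle between the endpoints is δ = arccos(p₁·p₂) ≈ 1.091 rad (62.5°).
Interpolate at f = 3/8 with slerp weights a = sin((1−f)δ)/sin δ ≈ 0.711, b = sin(fδ)/sin δ ≈ 0.448.
p = a·p₁ + b·p₂ ≈ (-0.610, 0.743, 0.277); φ = arcsin(p_z) ≈ 16.10°, λ = atan2(p_y, p_x) ≈ 129.38°.

≈ lat 16°, lon 129°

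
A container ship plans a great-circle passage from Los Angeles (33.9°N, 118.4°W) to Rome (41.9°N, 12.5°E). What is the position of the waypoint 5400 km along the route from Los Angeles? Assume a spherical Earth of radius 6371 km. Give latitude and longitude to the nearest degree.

≈ (62°N, 54°W)

The haversine formula gives a central angle δ ≈ 1.603 rad (91.8°) between the endpoints. The total great-circle distance is δ·R ≈ 1.603 × 6371 ≈ 10212 km, so the target fraction is f = 5400/10212 ≈ 0.529.
Interpolate at f ≈ 0.529 with slerp weights a = sin((1−f)δ)/sin δ ≈ 0.686, b = sin(fδ)/sin δ ≈ 0.750.
p = a·p₁ + b·p₂ ≈ (0.274, -0.380, 0.883); φ = arcsin(p_z) ≈ 62.06°, λ = atan2(p_y, p_x) ≈ -54.17°.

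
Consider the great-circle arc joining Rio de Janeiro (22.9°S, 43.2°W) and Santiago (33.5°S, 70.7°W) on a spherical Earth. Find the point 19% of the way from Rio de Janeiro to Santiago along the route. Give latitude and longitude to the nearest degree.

≈ 25°S, 48°W

Write both endpoints as unit vectors p₁, p₂ with components (cos φ cos λ, cos φ sin λ, sin φ).
The central angle between the endpoints is δ = arccos(p₁·p₂) ≈ 0.460 rad (26.3°).
Interpolate at f = 0.19 with slerp weights a = sin((1−f)δ)/sin δ ≈ 0.820, b = sin(fδ)/sin δ ≈ 0.197.
p = a·p₁ + b·p₂ ≈ (0.605, -0.672, -0.428); φ = arcsin(p_z) ≈ -25.32°, λ = atan2(p_y, p_x) ≈ -48.00°.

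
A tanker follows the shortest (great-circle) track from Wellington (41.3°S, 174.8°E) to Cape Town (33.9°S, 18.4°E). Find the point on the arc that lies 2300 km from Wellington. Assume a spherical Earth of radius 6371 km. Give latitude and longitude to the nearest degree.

Write both endpoints as unit vectors p₁, p₂ with components (cos φ cos λ, cos φ sin λ, sin φ).
The central angle between the endpoints is δ = arccos(p₁·p₂) ≈ 1.776 rad (101.7°). The total great-circle distance is δ·R ≈ 1.776 × 6371 ≈ 11312 km, so the target fraction is f = 2300/11312 ≈ 0.203.
Interpolate at f ≈ 0.203 with slerp weights a = sin((1−f)δ)/sin δ ≈ 1.009, b = sin(fδ)/sin δ ≈ 0.361.
p = a·p₁ + b·p₂ ≈ (-0.471, 0.163, -0.867); φ = arcsin(p_z) ≈ -60.12°, λ = atan2(p_y, p_x) ≈ 160.88°.

≈ 60°S, 161°E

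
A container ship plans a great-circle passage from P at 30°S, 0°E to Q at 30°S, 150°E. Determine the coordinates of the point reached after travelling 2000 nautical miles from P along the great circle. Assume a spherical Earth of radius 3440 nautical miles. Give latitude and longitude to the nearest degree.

≈ 57°S, 28°E

Convert each endpoint to a unit vector on the sphere (x = cos φ cos λ, y = cos φ sin λ, z = sin φ).
The central angle between the endpoints is δ = arccos(p₁·p₂) ≈ 1.982 rad (113.5°). The total great-circle distance is δ·R ≈ 1.982 × 3440 ≈ 6817 nmi, so the target fraction is f = 2000/6817 ≈ 0.293.
Interpolate at f ≈ 0.293 with slerp weights a = sin((1−f)δ)/sin δ ≈ 1.075, b = sin(fδ)/sin δ ≈ 0.599.
p = a·p₁ + b·p₂ ≈ (0.482, 0.259, -0.837); φ = arcsin(p_z) ≈ -56.83°, λ = atan2(p_y, p_x) ≈ 28.30°.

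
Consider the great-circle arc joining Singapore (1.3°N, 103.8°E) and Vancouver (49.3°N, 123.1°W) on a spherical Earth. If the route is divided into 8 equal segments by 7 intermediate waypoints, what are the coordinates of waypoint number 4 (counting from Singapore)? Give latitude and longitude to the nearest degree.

Convert each endpoint to a unit vector on the sphere (x = cos φ cos λ, y = cos φ sin λ, z = sin φ).
The central angle between the endpoints is δ = arccos(p₁·p₂) ≈ 2.013 rad (115.4°).
Interpolate at f = 4/8 with slerp weights a = sin((1−f)δ)/sin δ ≈ 0.935, b = sin(fδ)/sin δ ≈ 0.935.
p = a·p₁ + b·p₂ ≈ (-0.556, 0.397, 0.730); φ = arcsin(p_z) ≈ 46.90°, λ = atan2(p_y, p_x) ≈ 144.47°.

≈ 47°N, 144°E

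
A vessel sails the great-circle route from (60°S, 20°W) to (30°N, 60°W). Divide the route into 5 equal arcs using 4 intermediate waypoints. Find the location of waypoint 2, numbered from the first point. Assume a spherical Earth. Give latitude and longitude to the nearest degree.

The haversine formula gives a central angle δ ≈ 1.672 rad (95.8°) between the endpoints.
Interpolate at f = 2/5 with slerp weights a = sin((1−f)δ)/sin δ ≈ 0.848, b = sin(fδ)/sin δ ≈ 0.623.
p = a·p₁ + b·p₂ ≈ (0.668, -0.612, -0.422); φ = arcsin(p_z) ≈ -24.99°, λ = atan2(p_y, p_x) ≈ -42.51°.

≈ (25°S, 43°W)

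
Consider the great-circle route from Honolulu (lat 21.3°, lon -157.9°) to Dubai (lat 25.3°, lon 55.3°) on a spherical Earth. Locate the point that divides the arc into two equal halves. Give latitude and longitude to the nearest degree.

≈ lat 56°, lon 132°

From cos δ = sin φ₁ sin φ₂ + cos φ₁ cos φ₂ cos Δλ, the central angle is δ ≈ 2.153 rad (123.3°).
Interpolate at f = 1/2 with slerp weights a = sin((1−f)δ)/sin δ ≈ 1.054, b = sin(fδ)/sin δ ≈ 1.054.
p = a·p₁ + b·p₂ ≈ (-0.367, 0.414, 0.833); φ = arcsin(p_z) ≈ 56.41°, λ = atan2(p_y, p_x) ≈ 131.59°.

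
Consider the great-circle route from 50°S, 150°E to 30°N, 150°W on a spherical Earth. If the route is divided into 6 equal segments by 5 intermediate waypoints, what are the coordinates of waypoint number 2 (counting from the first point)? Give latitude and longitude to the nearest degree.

Write both endpoints as unit vectors p₁, p₂ with components (cos φ cos λ, cos φ sin λ, sin φ).
The central angle between the endpoints is δ = arccos(p₁·p₂) ≈ 1.676 rad (96.0°).
Interpolate at f = 2/6 with slerp weights a = sin((1−f)δ)/sin δ ≈ 0.904, b = sin(fδ)/sin δ ≈ 0.533.
p = a·p₁ + b·p₂ ≈ (-0.903, 0.060, -0.426); φ = arcsin(p_z) ≈ -25.21°, λ = atan2(p_y, p_x) ≈ 176.21°.

≈ 25°S, 176°E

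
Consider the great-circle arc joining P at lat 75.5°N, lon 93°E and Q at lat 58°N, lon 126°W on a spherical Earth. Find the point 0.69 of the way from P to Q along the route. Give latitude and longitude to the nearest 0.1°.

From cos δ = sin φ₁ sin φ₂ + cos φ₁ cos φ₂ cos Δλ, the central angle is δ ≈ 0.770 rad (44.1°).
Interpolate at f = 0.69 with slerp weights a = sin((1−f)δ)/sin δ ≈ 0.340, b = sin(fδ)/sin δ ≈ 0.728.
p = a·p₁ + b·p₂ ≈ (-0.231, -0.227, 0.946); φ = arcsin(p_z) ≈ 71.09°, λ = atan2(p_y, p_x) ≈ -135.51°.

≈ lat 71.1°N, lon 135.5°W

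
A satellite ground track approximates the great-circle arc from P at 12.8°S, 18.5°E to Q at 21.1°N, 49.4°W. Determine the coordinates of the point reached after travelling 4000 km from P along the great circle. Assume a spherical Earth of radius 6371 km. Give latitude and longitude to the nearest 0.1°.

Write both endpoints as unit vectors p₁, p₂ with components (cos φ cos λ, cos φ sin λ, sin φ).
The central angle between the endpoints is δ = arccos(p₁·p₂) ≈ 1.305 rad (74.8°). The total great-circle distance is δ·R ≈ 1.305 × 6371 ≈ 8315 km, so the target fraction is f = 4000/8315 ≈ 0.481.
Interpolate at f ≈ 0.481 with slerp weights a = sin((1−f)δ)/sin δ ≈ 0.649, b = sin(fδ)/sin δ ≈ 0.609.
p = a·p₁ + b·p₂ ≈ (0.970, -0.230, 0.075); φ = arcsin(p_z) ≈ 4.32°, λ = atan2(p_y, p_x) ≈ -13.35°.

≈ 4.3°N, 13.4°W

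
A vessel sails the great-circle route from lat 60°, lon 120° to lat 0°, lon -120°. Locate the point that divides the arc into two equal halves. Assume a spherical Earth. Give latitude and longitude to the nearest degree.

≈ lat 45°, lon -150°

Convert each endpoint to a unit vector on the sphere (x = cos φ cos λ, y = cos φ sin λ, z = sin φ).
The central angle between the endpoints is δ = arccos(p₁·p₂) ≈ 1.823 rad (104.5°).
Interpolate at f = 1/2 with slerp weights a = sin((1−f)δ)/sin δ ≈ 0.816, b = sin(fδ)/sin δ ≈ 0.816.
p = a·p₁ + b·p₂ ≈ (-0.612, -0.354, 0.707); φ = arcsin(p_z) ≈ 45.00°, λ = atan2(p_y, p_x) ≈ -150.00°.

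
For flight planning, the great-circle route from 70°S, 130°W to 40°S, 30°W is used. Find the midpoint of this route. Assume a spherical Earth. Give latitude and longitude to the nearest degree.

≈ 64°S, 55°W

Convert each endpoint to a unit vector on the sphere (x = cos φ cos λ, y = cos φ sin λ, z = sin φ).
The central angle between the endpoints is δ = arccos(p₁·p₂) ≈ 0.978 rad (56.0°).
Interpolate at f = 1/2 with slerp weights a = sin((1−f)δ)/sin δ ≈ 0.566, b = sin(fδ)/sin δ ≈ 0.566.
p = a·p₁ + b·p₂ ≈ (0.251, -0.365, -0.896); φ = arcsin(p_z) ≈ -63.68°, λ = atan2(p_y, p_x) ≈ -55.48°.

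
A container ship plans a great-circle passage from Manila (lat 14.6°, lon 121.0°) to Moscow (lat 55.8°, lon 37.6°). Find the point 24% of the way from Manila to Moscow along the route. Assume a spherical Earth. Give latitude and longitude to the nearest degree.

≈ lat 29°, lon 109°

The haversine formula gives a central angle δ ≈ 1.296 rad (74.3°) between the endpoints.
Interpolate at f = 0.24 with slerp weights a = sin((1−f)δ)/sin δ ≈ 0.866, b = sin(fδ)/sin δ ≈ 0.318.
p = a·p₁ + b·p₂ ≈ (-0.290, 0.827, 0.481); φ = arcsin(p_z) ≈ 28.77°, λ = atan2(p_y, p_x) ≈ 109.31°.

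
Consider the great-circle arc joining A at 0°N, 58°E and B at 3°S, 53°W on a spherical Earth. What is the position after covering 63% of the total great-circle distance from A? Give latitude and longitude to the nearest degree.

≈ 3°S, 12°W

Write both endpoints as unit vectors p₁, p₂ with components (cos φ cos λ, cos φ sin λ, sin φ).
The central angle between the endpoints is δ = arccos(p₁·p₂) ≈ 1.937 rad (111.0°).
Interpolate at f = 0.63 with slerp weights a = sin((1−f)δ)/sin δ ≈ 0.703, b = sin(fδ)/sin δ ≈ 1.006.
p = a·p₁ + b·p₂ ≈ (0.977, -0.206, -0.053); φ = arcsin(p_z) ≈ -3.02°, λ = atan2(p_y, p_x) ≈ -11.88°.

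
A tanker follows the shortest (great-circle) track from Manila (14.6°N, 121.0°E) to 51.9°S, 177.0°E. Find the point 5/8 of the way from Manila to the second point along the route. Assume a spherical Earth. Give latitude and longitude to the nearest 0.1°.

Write both endpoints as unit vectors p₁, p₂ with components (cos φ cos λ, cos φ sin λ, sin φ).
The central angle between the endpoints is δ = arccos(p₁·p₂) ≈ 1.435 rad (82.2°).
Interpolate at f = 5/8 with slerp weights a = sin((1−f)δ)/sin δ ≈ 0.517, b = sin(fδ)/sin δ ≈ 0.789.
p = a·p₁ + b·p₂ ≈ (-0.744, 0.455, -0.490); φ = arcsin(p_z) ≈ -29.35°, λ = atan2(p_y, p_x) ≈ 148.57°.

≈ 29.4°S, 148.6°E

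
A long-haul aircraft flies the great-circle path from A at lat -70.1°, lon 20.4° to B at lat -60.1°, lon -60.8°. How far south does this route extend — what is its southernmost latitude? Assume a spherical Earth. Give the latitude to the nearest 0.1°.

The great circle lies in the plane with unit normal n̂ = (p₁ × p₂)/|p₁ × p₂|.
Here n̂_z ≈ -0.310; the vertex latitude is φ_max = arccos|n̂_z| ≈ 71.9°.
Check via Clairaut: cos φ_max = |cos φ₁| · sin C = cos(70.1°)·sin(114.4°) ≈ 0.310, again giving ≈ 71.9°.

≈ -71.9°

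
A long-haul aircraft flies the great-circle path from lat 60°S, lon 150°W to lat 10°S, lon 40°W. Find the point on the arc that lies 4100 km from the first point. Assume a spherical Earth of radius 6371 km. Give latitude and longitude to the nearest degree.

≈ lat 54°S, lon 80°W

Write both endpoints as unit vectors p₁, p₂ with components (cos φ cos λ, cos φ sin λ, sin φ).
The central angle between the endpoints is δ = arccos(p₁·p₂) ≈ 1.589 rad (91.0°). The total great-circle distance is δ·R ≈ 1.589 × 6371 ≈ 10122 km, so the target fraction is f = 4100/10122 ≈ 0.405.
Interpolate at f ≈ 0.405 with slerp weights a = sin((1−f)δ)/sin δ ≈ 0.811, b = sin(fδ)/sin δ ≈ 0.600.
p = a·p₁ + b·p₂ ≈ (0.102, -0.583, -0.806); φ = arcsin(p_z) ≈ -53.74°, λ = atan2(p_y, p_x) ≈ -80.10°.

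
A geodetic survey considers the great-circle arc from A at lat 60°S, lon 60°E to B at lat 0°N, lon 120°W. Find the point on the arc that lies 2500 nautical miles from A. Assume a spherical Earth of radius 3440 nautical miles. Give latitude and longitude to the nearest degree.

≈ lat 78°S, lon 120°W

Write both endpoints as unit vectors p₁, p₂ with components (cos φ cos λ, cos φ sin λ, sin φ).
The central angle between the endpoints is δ = arccos(p₁·p₂) ≈ 2.094 rad (120.0°). The total great-circle distance is δ·R ≈ 2.094 × 3440 ≈ 7205 nmi, so the target fraction is f = 2500/7205 ≈ 0.347.
Interpolate at f ≈ 0.347 with slerp weights a = sin((1−f)δ)/sin δ ≈ 1.131, b = sin(fδ)/sin δ ≈ 0.767.
p = a·p₁ + b·p₂ ≈ (-0.101, -0.175, -0.979); φ = arcsin(p_z) ≈ -78.36°, λ = atan2(p_y, p_x) ≈ -120.00°.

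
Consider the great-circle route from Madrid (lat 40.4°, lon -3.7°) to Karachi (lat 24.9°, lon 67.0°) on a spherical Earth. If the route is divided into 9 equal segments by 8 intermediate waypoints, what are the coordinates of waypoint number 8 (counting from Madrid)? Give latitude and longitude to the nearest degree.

Write both endpoints as unit vectors p₁, p₂ with components (cos φ cos λ, cos φ sin λ, sin φ).
The central angle between the endpoints is δ = arccos(p₁·p₂) ≈ 1.046 rad (59.9°).
Interpolate at f = 8/9 with slerp weights a = sin((1−f)δ)/sin δ ≈ 0.134, b = sin(fδ)/sin δ ≈ 0.926.
p = a·p₁ + b·p₂ ≈ (0.430, 0.767, 0.477); φ = arcsin(p_z) ≈ 28.47°, λ = atan2(p_y, p_x) ≈ 60.71°.

≈ lat 28°, lon 61°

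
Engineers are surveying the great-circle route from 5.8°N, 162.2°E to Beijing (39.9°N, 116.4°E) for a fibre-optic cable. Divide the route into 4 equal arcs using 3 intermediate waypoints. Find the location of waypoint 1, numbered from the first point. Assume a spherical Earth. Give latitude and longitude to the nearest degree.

≈ 15°N, 153°E

Write both endpoints as unit vectors p₁, p₂ with components (cos φ cos λ, cos φ sin λ, sin φ).
The central angle between the endpoints is δ = arccos(p₁·p₂) ≈ 0.931 rad (53.3°).
Interpolate at f = 1/4 with slerp weights a = sin((1−f)δ)/sin δ ≈ 0.801, b = sin(fδ)/sin δ ≈ 0.288.
p = a·p₁ + b·p₂ ≈ (-0.857, 0.441, 0.265); φ = arcsin(p_z) ≈ 15.39°, λ = atan2(p_y, p_x) ≈ 152.76°.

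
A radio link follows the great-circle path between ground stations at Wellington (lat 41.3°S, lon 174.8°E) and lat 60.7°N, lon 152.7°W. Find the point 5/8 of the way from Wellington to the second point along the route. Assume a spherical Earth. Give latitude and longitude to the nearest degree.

From cos δ = sin φ₁ sin φ₂ + cos φ₁ cos φ₂ cos Δλ, the central angle is δ ≈ 1.840 rad (105.4°).
Interpolate at f = 5/8 with slerp weights a = sin((1−f)δ)/sin δ ≈ 0.660, b = sin(fδ)/sin δ ≈ 0.947.
p = a·p₁ + b·p₂ ≈ (-0.906, -0.168, 0.390); φ = arcsin(p_z) ≈ 22.95°, λ = atan2(p_y, p_x) ≈ -169.52°.

≈ lat 23°N, lon 170°W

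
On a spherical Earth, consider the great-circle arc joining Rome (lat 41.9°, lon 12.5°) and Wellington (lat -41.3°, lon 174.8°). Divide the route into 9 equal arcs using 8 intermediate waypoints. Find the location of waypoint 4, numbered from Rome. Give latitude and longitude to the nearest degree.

Write both endpoints as unit vectors p₁, p₂ with components (cos φ cos λ, cos φ sin λ, sin φ).
The central angle between the endpoints is δ = arccos(p₁·p₂) ≈ 2.911 rad (166.8°).
Interpolate at f = 4/9 with slerp weights a = sin((1−f)δ)/sin δ ≈ 4.366, b = sin(fδ)/sin δ ≈ 4.204.
p = a·p₁ + b·p₂ ≈ (0.027, 0.990, 0.141); φ = arcsin(p_z) ≈ 8.12°, λ = atan2(p_y, p_x) ≈ 88.42°.

≈ lat 8°, lon 88°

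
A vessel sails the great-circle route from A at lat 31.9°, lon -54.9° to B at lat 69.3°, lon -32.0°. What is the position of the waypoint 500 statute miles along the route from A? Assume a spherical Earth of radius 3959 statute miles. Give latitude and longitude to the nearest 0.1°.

The haversine formula gives a central angle δ ≈ 0.691 rad (39.6°) between the endpoints. The total great-circle distance is δ·R ≈ 0.691 × 3959 ≈ 2735 mi, so the target fraction is f = 500/2735 ≈ 0.183.
Interpolate at f ≈ 0.183 with slerp weights a = sin((1−f)δ)/sin δ ≈ 0.840, b = sin(fδ)/sin δ ≈ 0.198.
p = a·p₁ + b·p₂ ≈ (0.469, -0.620, 0.629); φ = arcsin(p_z) ≈ 38.95°, λ = atan2(p_y, p_x) ≈ -52.90°.

≈ lat 39.0°, lon -52.9°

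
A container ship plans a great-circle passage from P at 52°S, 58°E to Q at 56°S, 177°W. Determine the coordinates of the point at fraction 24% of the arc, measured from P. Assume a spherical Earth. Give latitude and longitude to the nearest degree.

≈ 64°S, 76°E

Write both endpoints as unit vectors p₁, p₂ with components (cos φ cos λ, cos φ sin λ, sin φ).
The central angle between the endpoints is δ = arccos(p₁·p₂) ≈ 1.097 rad (62.9°).
Interpolate at f = 0.24 with slerp weights a = sin((1−f)δ)/sin δ ≈ 0.832, b = sin(fδ)/sin δ ≈ 0.293.
p = a·p₁ + b·p₂ ≈ (0.108, 0.426, -0.898); φ = arcsin(p_z) ≈ -63.93°, λ = atan2(p_y, p_x) ≈ 75.75°.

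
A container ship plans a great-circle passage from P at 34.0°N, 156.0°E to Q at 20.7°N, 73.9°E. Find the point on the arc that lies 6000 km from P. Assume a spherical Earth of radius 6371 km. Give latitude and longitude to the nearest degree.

≈ 29°N, 92°E

Write both endpoints as unit vectors p₁, p₂ with components (cos φ cos λ, cos φ sin λ, sin φ).
The central angle between the endpoints is δ = arccos(p₁·p₂) ≈ 1.262 rad (72.3°). The total great-circle distance is δ·R ≈ 1.262 × 6371 ≈ 8038 km, so the target fraction is f = 6000/8038 ≈ 0.746.
Interpolate at f ≈ 0.746 with slerp weights a = sin((1−f)δ)/sin δ ≈ 0.330, b = sin(fδ)/sin δ ≈ 0.849.
p = a·p₁ + b·p₂ ≈ (-0.030, 0.874, 0.485); φ = arcsin(p_z) ≈ 28.99°, λ = atan2(p_y, p_x) ≈ 91.95°.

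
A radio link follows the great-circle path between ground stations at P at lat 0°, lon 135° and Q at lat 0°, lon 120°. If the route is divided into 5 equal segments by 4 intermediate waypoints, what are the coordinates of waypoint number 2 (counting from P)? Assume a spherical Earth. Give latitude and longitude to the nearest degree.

≈ lat 0°, lon 129°

From cos δ = sin φ₁ sin φ₂ + cos φ₁ cos φ₂ cos Δλ, the central angle is δ ≈ 0.262 rad (15.0°).
Interpolate at f = 2/5 with slerp weights a = sin((1−f)δ)/sin δ ≈ 0.604, b = sin(fδ)/sin δ ≈ 0.404.
p = a·p₁ + b·p₂ ≈ (-0.629, 0.777, 0.000); φ = arcsin(p_z) ≈ 0.00°, λ = atan2(p_y, p_x) ≈ 129.00°.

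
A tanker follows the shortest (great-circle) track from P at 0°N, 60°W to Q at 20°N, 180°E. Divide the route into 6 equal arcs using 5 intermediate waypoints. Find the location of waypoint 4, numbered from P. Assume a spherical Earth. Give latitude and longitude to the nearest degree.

Write both endpoints as unit vectors p₁, p₂ with components (cos φ cos λ, cos φ sin λ, sin φ).
The central angle between the endpoints is δ = arccos(p₁·p₂) ≈ 2.060 rad (118.0°).
Interpolate at f = 4/6 with slerp weights a = sin((1−f)δ)/sin δ ≈ 0.718, b = sin(fδ)/sin δ ≈ 1.111.
p = a·p₁ + b·p₂ ≈ (-0.685, -0.622, 0.380); φ = arcsin(p_z) ≈ 22.33°, λ = atan2(p_y, p_x) ≈ -137.75°.

≈ 22°N, 138°W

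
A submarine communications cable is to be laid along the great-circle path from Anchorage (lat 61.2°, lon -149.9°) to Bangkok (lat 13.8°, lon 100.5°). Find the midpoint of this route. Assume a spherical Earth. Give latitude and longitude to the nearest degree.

≈ lat 50°, lon 130°

The haversine formula gives a central angle δ ≈ 1.519 rad (87.0°) between the endpoints.
Interpolate at f = 1/2 with slerp weights a = sin((1−f)δ)/sin δ ≈ 0.689, b = sin(fδ)/sin δ ≈ 0.689.
p = a·p₁ + b·p₂ ≈ (-0.409, 0.492, 0.769); φ = arcsin(p_z) ≈ 50.22°, λ = atan2(p_y, p_x) ≈ 129.78°.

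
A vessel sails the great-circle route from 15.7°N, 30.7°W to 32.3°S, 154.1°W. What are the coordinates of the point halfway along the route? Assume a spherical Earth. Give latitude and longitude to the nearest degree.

≈ 17°S, 86°W

The haversine formula gives a central angle δ ≈ 2.205 rad (126.3°) between the endpoints.
Interpolate at f = 1/2 with slerp weights a = sin((1−f)δ)/sin δ ≈ 1.108, b = sin(fδ)/sin δ ≈ 1.108.
p = a·p₁ + b·p₂ ≈ (0.075, -0.953, -0.292); φ = arcsin(p_z) ≈ -16.99°, λ = atan2(p_y, p_x) ≈ -85.52°.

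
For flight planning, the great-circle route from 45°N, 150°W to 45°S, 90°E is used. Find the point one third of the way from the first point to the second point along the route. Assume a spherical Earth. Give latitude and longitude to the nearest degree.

≈ 17°N, 166°E

Write both endpoints as unit vectors p₁, p₂ with components (cos φ cos λ, cos φ sin λ, sin φ).
The central angle between the endpoints is δ = arccos(p₁·p₂) ≈ 2.419 rad (138.6°).
Interpolate at f = 1/3 with slerp weights a = sin((1−f)δ)/sin δ ≈ 1.511, b = sin(fδ)/sin δ ≈ 1.091.
p = a·p₁ + b·p₂ ≈ (-0.925, 0.237, 0.297); φ = arcsin(p_z) ≈ 17.25°, λ = atan2(p_y, p_x) ≈ 165.60°.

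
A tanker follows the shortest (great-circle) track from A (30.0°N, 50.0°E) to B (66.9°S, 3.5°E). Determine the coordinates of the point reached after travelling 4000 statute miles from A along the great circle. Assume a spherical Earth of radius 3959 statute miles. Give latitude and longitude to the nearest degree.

≈ (26°S, 34°E)

From cos δ = sin φ₁ sin φ₂ + cos φ₁ cos φ₂ cos Δλ, the central angle is δ ≈ 1.799 rad (103.1°). The total great-circle distance is δ·R ≈ 1.799 × 3959 ≈ 7121 mi, so the target fraction is f = 4000/7121 ≈ 0.562.
Interpolate at f ≈ 0.562 with slerp weights a = sin((1−f)δ)/sin δ ≈ 0.728, b = sin(fδ)/sin δ ≈ 0.870.
p = a·p₁ + b·p₂ ≈ (0.746, 0.504, -0.436); φ = arcsin(p_z) ≈ -25.83°, λ = atan2(p_y, p_x) ≈ 34.04°.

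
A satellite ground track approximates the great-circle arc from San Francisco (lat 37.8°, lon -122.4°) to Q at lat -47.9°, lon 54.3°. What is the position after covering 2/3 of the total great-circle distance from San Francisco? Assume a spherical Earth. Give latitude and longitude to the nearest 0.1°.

≈ lat -71.9°, lon -83.1°

From cos δ = sin φ₁ sin φ₂ + cos φ₁ cos φ₂ cos Δλ, the central angle is δ ≈ 2.960 rad (169.6°).
Interpolate at f = 2/3 with slerp weights a = sin((1−f)δ)/sin δ ≈ 4.629, b = sin(fδ)/sin δ ≈ 5.104.
p = a·p₁ + b·p₂ ≈ (0.037, -0.309, -0.950); φ = arcsin(p_z) ≈ -71.86°, λ = atan2(p_y, p_x) ≈ -83.14°.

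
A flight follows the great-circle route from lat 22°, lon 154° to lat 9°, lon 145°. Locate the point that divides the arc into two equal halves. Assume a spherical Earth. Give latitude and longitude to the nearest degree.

Write both endpoints as unit vectors p₁, p₂ with components (cos φ cos λ, cos φ sin λ, sin φ).
The central angle between the endpoints is δ = arccos(p₁·p₂) ≈ 0.273 rad (15.6°).
Interpolate at f = 1/2 with slerp weights a = sin((1−f)δ)/sin δ ≈ 0.505, b = sin(fδ)/sin δ ≈ 0.505.
p = a·p₁ + b·p₂ ≈ (-0.829, 0.491, 0.268); φ = arcsin(p_z) ≈ 15.55°, λ = atan2(p_y, p_x) ≈ 149.36°.

≈ lat 16°, lon 149°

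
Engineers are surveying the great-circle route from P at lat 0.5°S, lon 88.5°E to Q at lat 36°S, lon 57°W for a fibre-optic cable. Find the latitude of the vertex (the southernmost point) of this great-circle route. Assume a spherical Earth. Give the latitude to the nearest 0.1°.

≈ 52.3°S

The great circle lies in the plane with unit normal n̂ = (p₁ × p₂)/|p₁ × p₂|.
Here n̂_z ≈ -0.611; the vertex latitude is φ_max = arccos|n̂_z| ≈ 52.3°.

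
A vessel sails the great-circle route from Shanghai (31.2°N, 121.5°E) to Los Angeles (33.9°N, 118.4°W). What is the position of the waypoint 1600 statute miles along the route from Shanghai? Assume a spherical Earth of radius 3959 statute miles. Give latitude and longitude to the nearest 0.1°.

≈ 45.2°N, 145.2°E

Convert each endpoint to a unit vector on the sphere (x = cos φ cos λ, y = cos φ sin λ, z = sin φ).
The central angle between the endpoints is δ = arccos(p₁·p₂) ≈ 1.638 rad (93.8°). The total great-circle distance is δ·R ≈ 1.638 × 3959 ≈ 6485 mi, so the target fraction is f = 1600/6485 ≈ 0.247.
Interpolate at f ≈ 0.247 with slerp weights a = sin((1−f)δ)/sin δ ≈ 0.946, b = sin(fδ)/sin δ ≈ 0.394.
p = a·p₁ + b·p₂ ≈ (-0.578, 0.402, 0.710); φ = arcsin(p_z) ≈ 45.22°, λ = atan2(p_y, p_x) ≈ 145.19°.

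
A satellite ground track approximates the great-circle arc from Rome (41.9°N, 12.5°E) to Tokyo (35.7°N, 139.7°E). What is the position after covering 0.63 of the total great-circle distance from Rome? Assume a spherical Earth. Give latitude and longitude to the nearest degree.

≈ (58°N, 103°E)

The haversine formula gives a central angle δ ≈ 1.547 rad (88.6°) between the endpoints.
Interpolate at f = 0.63 with slerp weights a = sin((1−f)δ)/sin δ ≈ 0.542, b = sin(fδ)/sin δ ≈ 0.828.
p = a·p₁ + b·p₂ ≈ (-0.119, 0.522, 0.845); φ = arcsin(p_z) ≈ 57.63°, λ = atan2(p_y, p_x) ≈ 102.84°.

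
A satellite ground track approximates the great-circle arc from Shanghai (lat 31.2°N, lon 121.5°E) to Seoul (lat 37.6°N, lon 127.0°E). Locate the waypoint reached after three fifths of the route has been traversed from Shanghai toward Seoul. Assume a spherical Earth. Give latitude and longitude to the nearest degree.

≈ lat 35°N, lon 125°E

Write both endpoints as unit vectors p₁, p₂ with components (cos φ cos λ, cos φ sin λ, sin φ).
The central angle between the endpoints is δ = arccos(p₁·p₂) ≈ 0.137 rad (7.8°).
Interpolate at f = 3/5 with slerp weights a = sin((1−f)δ)/sin δ ≈ 0.401, b = sin(fδ)/sin δ ≈ 0.601.
p = a·p₁ + b·p₂ ≈ (-0.466, 0.673, 0.575); φ = arcsin(p_z) ≈ 35.07°, λ = atan2(p_y, p_x) ≈ 124.70°.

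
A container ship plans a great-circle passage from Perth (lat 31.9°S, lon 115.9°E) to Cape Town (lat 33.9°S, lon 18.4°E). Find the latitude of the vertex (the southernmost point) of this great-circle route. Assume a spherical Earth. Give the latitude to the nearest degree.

≈ 44°S

The great circle lies in the plane with unit normal n̂ = (p₁ × p₂)/|p₁ × p₂|.
Here n̂_z ≈ -0.713; the vertex latitude is φ_max = arccos|n̂_z| ≈ 44.5°.
Check via Clairaut: cos φ_max = |cos φ₁| · sin C = cos(31.9°)·sin(122.8°) ≈ 0.713, again giving ≈ 44.5°.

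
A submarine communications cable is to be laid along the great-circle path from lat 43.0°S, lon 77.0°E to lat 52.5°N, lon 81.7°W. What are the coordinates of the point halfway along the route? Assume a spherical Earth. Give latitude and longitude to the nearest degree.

≈ lat 22°N, lon 24°E

Convert each endpoint to a unit vector on the sphere (x = cos φ cos λ, y = cos φ sin λ, z = sin φ).
The central angle between the endpoints is δ = arccos(p₁·p₂) ≈ 2.843 rad (162.9°).
Interpolate at f = 1/2 with slerp weights a = sin((1−f)δ)/sin δ ≈ 3.366, b = sin(fδ)/sin δ ≈ 3.366.
p = a·p₁ + b·p₂ ≈ (0.850, 0.371, 0.375); φ = arcsin(p_z) ≈ 22.01°, λ = atan2(p_y, p_x) ≈ 23.59°.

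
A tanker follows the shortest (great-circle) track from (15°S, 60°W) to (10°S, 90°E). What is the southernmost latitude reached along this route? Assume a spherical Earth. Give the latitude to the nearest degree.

The great circle lies in the plane with unit normal n̂ = (p₁ × p₂)/|p₁ × p₂|.
Here n̂_z ≈ +0.758; the vertex latitude is φ_max = arccos|n̂_z| ≈ 40.7°.

≈ 41°S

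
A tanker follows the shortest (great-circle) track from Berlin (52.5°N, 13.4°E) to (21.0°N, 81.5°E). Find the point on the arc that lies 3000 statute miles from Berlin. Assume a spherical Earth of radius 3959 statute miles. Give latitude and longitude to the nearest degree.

≈ (33°N, 68°E)

From cos δ = sin φ₁ sin φ₂ + cos φ₁ cos φ₂ cos Δλ, the central angle is δ ≈ 1.051 rad (60.2°). The total great-circle distance is δ·R ≈ 1.051 × 3959 ≈ 4163 mi, so the target fraction is f = 3000/4163 ≈ 0.721.
Interpolate at f ≈ 0.721 with slerp weights a = sin((1−f)δ)/sin δ ≈ 0.333, b = sin(fδ)/sin δ ≈ 0.792.
p = a·p₁ + b·p₂ ≈ (0.307, 0.778, 0.548); φ = arcsin(p_z) ≈ 33.25°, λ = atan2(p_y, p_x) ≈ 68.48°.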